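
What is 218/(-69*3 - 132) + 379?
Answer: 128263/339 ≈ 378.36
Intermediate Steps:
218/(-69*3 - 132) + 379 = 218/(-207 - 132) + 379 = 218/(-339) + 379 = 218*(-1/339) + 379 = -218/339 + 379 = 128263/339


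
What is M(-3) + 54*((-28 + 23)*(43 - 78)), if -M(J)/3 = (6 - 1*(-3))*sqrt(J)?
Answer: 9450 - 27*I*sqrt(3) ≈ 9450.0 - 46.765*I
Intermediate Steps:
M(J) = -27*sqrt(J) (M(J) = -3*(6 - 1*(-3))*sqrt(J) = -3*(6 + 3)*sqrt(J) = -27*sqrt(J))
M(-3) + 54*((-28 + 23)*(43 - 78)) = -27*I*sqrt(3) + 54*((-28 + 23)*(43 - 78)) = -27*I*sqrt(3) + 54*(-5*(-35)) = -27*I*sqrt(3) + 54*175 = -27*I*sqrt(3) + 9450 = 9450 - 27*I*sqrt(3)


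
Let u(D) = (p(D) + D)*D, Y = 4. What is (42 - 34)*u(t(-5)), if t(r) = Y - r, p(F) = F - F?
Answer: 648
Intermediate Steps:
p(F) = 0
t(r) = 4 - r
u(D) = D**2 (u(D) = (0 + D)*D = D*D = D**2)
(42 - 34)*u(t(-5)) = (42 - 34)*(4 - 1*(-5))**2 = 8*(4 + 5)**2 = 8*9**2 = 8*81 = 648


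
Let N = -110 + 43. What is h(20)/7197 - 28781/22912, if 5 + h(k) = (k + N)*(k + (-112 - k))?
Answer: -28880883/54965888 ≈ -0.52543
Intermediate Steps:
N = -67
h(k) = 7499 - 112*k (h(k) = -5 + (k - 67)*(k + (-112 - k)) = -5 + (-67 + k)*(-112) = -5 + (7504 - 112*k) = 7499 - 112*k)
h(20)/7197 - 28781/22912 = (7499 - 112*20)/7197 - 28781/22912 = (7499 - 2240)*(1/7197) - 28781*1/22912 = 5259*(1/7197) - 28781/22912 = 1753/2399 - 28781/22912 = -28880883/54965888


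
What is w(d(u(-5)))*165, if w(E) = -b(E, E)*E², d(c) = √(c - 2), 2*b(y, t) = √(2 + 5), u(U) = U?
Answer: 1155*√7/2 ≈ 1527.9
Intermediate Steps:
b(y, t) = √7/2 (b(y, t) = √(2 + 5)/2 = √7/2)
d(c) = √(-2 + c)
w(E) = -√7*E²/2 (w(E) = -√7/2*E² = -√7*E²/2)
w(d(u(-5)))*165 = -√7*(√(-2 - 5))²/2*165 = -√7*(√(-7))²/2*165 = -√7*(I*√7)²/2*165 = -½*√7*(-7)*165 = (7*√7/2)*165 = 1155*√7/2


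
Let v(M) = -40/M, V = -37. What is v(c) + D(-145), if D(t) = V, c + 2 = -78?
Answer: -73/2 ≈ -36.500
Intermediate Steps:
c = -80 (c = -2 - 78 = -80)
D(t) = -37
v(c) + D(-145) = -40/(-80) - 37 = -40*(-1/80) - 37 = ½ - 37 = -73/2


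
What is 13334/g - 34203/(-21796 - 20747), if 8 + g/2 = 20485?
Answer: 328003004/290384337 ≈ 1.1295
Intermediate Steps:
g = 40954 (g = -16 + 2*20485 = -16 + 40970 = 40954)
13334/g - 34203/(-21796 - 20747) = 13334/40954 - 34203/(-21796 - 20747) = 13334*(1/40954) - 34203/(-42543) = 6667/20477 - 34203*(-1/42543) = 6667/20477 + 11401/14181 = 328003004/290384337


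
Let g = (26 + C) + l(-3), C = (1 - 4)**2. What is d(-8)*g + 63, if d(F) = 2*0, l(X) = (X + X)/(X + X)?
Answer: 63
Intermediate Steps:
l(X) = 1 (l(X) = (2*X)/((2*X)) = (2*X)*(1/(2*X)) = 1)
C = 9 (C = (-3)**2 = 9)
d(F) = 0
g = 36 (g = (26 + 9) + 1 = 35 + 1 = 36)
d(-8)*g + 63 = 0*36 + 63 = 0 + 63 = 63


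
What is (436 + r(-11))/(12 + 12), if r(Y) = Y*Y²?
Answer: -895/24 ≈ -37.292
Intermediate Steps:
r(Y) = Y³
(436 + r(-11))/(12 + 12) = (436 + (-11)³)/(12 + 12) = (436 - 1331)/24 = (1/24)*(-895) = -895/24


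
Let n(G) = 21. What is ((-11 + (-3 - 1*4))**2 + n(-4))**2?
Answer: 119025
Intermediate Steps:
((-11 + (-3 - 1*4))**2 + n(-4))**2 = ((-11 + (-3 - 1*4))**2 + 21)**2 = ((-11 + (-3 - 4))**2 + 21)**2 = ((-11 - 7)**2 + 21)**2 = ((-18)**2 + 21)**2 = (324 + 21)**2 = 345**2 = 119025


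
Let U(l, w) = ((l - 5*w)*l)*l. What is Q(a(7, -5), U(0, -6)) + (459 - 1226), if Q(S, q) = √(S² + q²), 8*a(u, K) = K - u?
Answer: -1531/2 ≈ -765.50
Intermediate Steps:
a(u, K) = -u/8 + K/8 (a(u, K) = (K - u)/8 = -u/8 + K/8)
U(l, w) = l²*(l - 5*w) (U(l, w) = (l*(l - 5*w))*l = l²*(l - 5*w))
Q(a(7, -5), U(0, -6)) + (459 - 1226) = √((-⅛*7 + (⅛)*(-5))² + (0²*(0 - 5*(-6)))²) + (459 - 1226) = √((-7/8 - 5/8)² + (0*(0 + 30))²) - 767 = √((-3/2)² + (0*30)²) - 767 = √(9/4 + 0²) - 767 = √(9/4 + 0) - 767 = √(9/4) - 767 = 3/2 - 767 = -1531/2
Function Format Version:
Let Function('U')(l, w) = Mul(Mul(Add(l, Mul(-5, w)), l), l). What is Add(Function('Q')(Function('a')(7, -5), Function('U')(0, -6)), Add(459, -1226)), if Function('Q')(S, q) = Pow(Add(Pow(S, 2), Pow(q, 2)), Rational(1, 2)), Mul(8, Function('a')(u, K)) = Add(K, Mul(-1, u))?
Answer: Rational(-1531, 2) ≈ -765.50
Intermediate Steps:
Function('a')(u, K) = Add(Mul(Rational(-1, 8), u), Mul(Rational(1, 8), K)) (Function('a')(u, K) = Mul(Rational(1, 8), Add(K, Mul(-1, u))) = Add(Mul(Rational(-1, 8), u), Mul(Rational(1, 8), K)))
Function('U')(l, w) = Mul(Pow(l, 2), Add(l, Mul(-5, w))) (Function('U')(l, w) = Mul(Mul(l, Add(l, Mul(-5, w))), l) = Mul(Pow(l, 2), Add(l, Mul(-5, w))))
Add(Function('Q')(Function('a')(7, -5), Function('U')(0, -6)), Add(459, -1226)) = Add(Pow(Add(Pow(Add(Mul(Rational(-1, 8), 7), Mul(Rational(1, 8), -5)), 2), Pow(Mul(Pow(0, 2), Add(0, Mul(-5, -6))), 2)), Rational(1, 2)), Add(459, -1226)) = Add(Pow(Add(Pow(Add(Rational(-7, 8), Rational(-5, 8)), 2), Pow(Mul(0, Add(0, 30)), 2)), Rational(1, 2)), -767) = Add(Pow(Add(Pow(Rational(-3, 2), 2), Pow(Mul(0, 30), 2)), Rational(1, 2)), -767) = Add(Pow(Add(Rational(9, 4), Pow(0, 2)), Rational(1, 2)), -767) = Add(Pow(Add(Rational(9, 4), 0), Rational(1, 2)), -767) = Add(Pow(Rational(9, 4), Rational(1, 2)), -767) = Add(Rational(3, 2), -767) = Rational(-1531, 2)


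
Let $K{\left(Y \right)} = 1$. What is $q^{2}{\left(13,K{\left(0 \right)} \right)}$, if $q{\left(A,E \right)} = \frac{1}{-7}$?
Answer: $\frac{1}{49} \approx 0.020408$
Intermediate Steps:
$q{\left(A,E \right)} = - \frac{1}{7}$
$q^{2}{\left(13,K{\left(0 \right)} \right)} = \left(- \frac{1}{7}\right)^{2} = \frac{1}{49}$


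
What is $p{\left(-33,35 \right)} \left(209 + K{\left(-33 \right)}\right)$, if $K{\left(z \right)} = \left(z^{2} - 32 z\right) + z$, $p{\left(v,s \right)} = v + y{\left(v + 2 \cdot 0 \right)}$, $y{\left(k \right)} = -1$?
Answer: $-78914$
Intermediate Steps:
$p{\left(v,s \right)} = -1 + v$ ($p{\left(v,s \right)} = v - 1 = -1 + v$)
$K{\left(z \right)} = z^{2} - 31 z$
$p{\left(-33,35 \right)} \left(209 + K{\left(-33 \right)}\right) = \left(-1 - 33\right) \left(209 - 33 \left(-31 - 33\right)\right) = - 34 \left(209 - -2112\right) = - 34 \left(209 + 2112\right) = \left(-34\right) 2321 = -78914$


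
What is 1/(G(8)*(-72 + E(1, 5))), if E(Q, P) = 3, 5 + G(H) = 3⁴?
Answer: -1/5244 ≈ -0.00019069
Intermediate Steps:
G(H) = 76 (G(H) = -5 + 3⁴ = -5 + 81 = 76)
1/(G(8)*(-72 + E(1, 5))) = 1/(76*(-72 + 3)) = 1/(76*(-69)) = 1/(-5244) = -1/5244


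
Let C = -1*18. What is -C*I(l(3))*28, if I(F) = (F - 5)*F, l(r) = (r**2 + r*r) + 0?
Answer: 117936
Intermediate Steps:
l(r) = 2*r**2 (l(r) = (r**2 + r**2) + 0 = 2*r**2 + 0 = 2*r**2)
C = -18
I(F) = F*(-5 + F) (I(F) = (-5 + F)*F = F*(-5 + F))
-C*I(l(3))*28 = -(-18*2*3**2*(-5 + 2*3**2))*28 = -(-18*2*9*(-5 + 2*9))*28 = -(-324*(-5 + 18))*28 = -(-324*13)*28 = -(-18*234)*28 = -(-4212)*28 = -1*(-117936) = 117936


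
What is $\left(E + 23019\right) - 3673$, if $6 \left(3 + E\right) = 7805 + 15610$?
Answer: $\frac{46491}{2} \approx 23246.0$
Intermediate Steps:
$E = \frac{7799}{2}$ ($E = -3 + \frac{7805 + 15610}{6} = -3 + \frac{1}{6} \cdot 23415 = -3 + \frac{7805}{2} = \frac{7799}{2} \approx 3899.5$)
$\left(E + 23019\right) - 3673 = \left(\frac{7799}{2} + 23019\right) - 3673 = \frac{53837}{2} - 3673 = \frac{46491}{2}$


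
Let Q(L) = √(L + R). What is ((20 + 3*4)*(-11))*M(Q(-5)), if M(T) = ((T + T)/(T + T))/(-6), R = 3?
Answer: 176/3 ≈ 58.667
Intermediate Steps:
Q(L) = √(3 + L) (Q(L) = √(L + 3) = √(3 + L))
M(T) = -⅙ (M(T) = ((2*T)/((2*T)))*(-⅙) = ((2*T)*(1/(2*T)))*(-⅙) = 1*(-⅙) = -⅙)
((20 + 3*4)*(-11))*M(Q(-5)) = ((20 + 3*4)*(-11))*(-⅙) = ((20 + 12)*(-11))*(-⅙) = (32*(-11))*(-⅙) = -352*(-⅙) = 176/3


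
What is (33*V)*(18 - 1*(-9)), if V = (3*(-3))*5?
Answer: -40095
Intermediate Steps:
V = -45 (V = -9*5 = -45)
(33*V)*(18 - 1*(-9)) = (33*(-45))*(18 - 1*(-9)) = -1485*(18 + 9) = -1485*27 = -40095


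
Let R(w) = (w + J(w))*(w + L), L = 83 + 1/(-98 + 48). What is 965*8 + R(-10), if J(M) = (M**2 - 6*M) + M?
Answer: 89686/5 ≈ 17937.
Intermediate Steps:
J(M) = M**2 - 5*M
L = 4149/50 (L = 83 + 1/(-50) = 83 - 1/50 = 4149/50 ≈ 82.980)
R(w) = (4149/50 + w)*(w + w*(-5 + w)) (R(w) = (w + w*(-5 + w))*(w + 4149/50) = (w + w*(-5 + w))*(4149/50 + w) = (4149/50 + w)*(w + w*(-5 + w)))
965*8 + R(-10) = 965*8 + (1/50)*(-10)*(-16596 + 50*(-10)**2 + 3949*(-10)) = 7720 + (1/50)*(-10)*(-16596 + 50*100 - 39490) = 7720 + (1/50)*(-10)*(-16596 + 5000 - 39490) = 7720 + (1/50)*(-10)*(-51086) = 7720 + 51086/5 = 89686/5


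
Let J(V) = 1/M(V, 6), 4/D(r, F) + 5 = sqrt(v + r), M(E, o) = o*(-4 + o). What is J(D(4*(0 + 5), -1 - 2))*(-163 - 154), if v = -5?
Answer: -317/12 ≈ -26.417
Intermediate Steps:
D(r, F) = 4/(-5 + sqrt(-5 + r))
J(V) = 1/12 (J(V) = 1/(6*(-4 + 6)) = 1/(6*2) = 1/12)
J(D(4*(0 + 5), -1 - 2))*(-163 - 154) = (-163 - 154)/12 = (1/12)*(-317) = -317/12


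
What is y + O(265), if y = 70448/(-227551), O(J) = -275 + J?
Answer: -2345958/227551 ≈ -10.310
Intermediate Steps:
y = -70448/227551 (y = 70448*(-1/227551) = -70448/227551 ≈ -0.30959)
y + O(265) = -70448/227551 + (-275 + 265) = -70448/227551 - 10 = -2345958/227551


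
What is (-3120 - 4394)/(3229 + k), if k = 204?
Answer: -7514/3433 ≈ -2.1888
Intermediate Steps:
(-3120 - 4394)/(3229 + k) = (-3120 - 4394)/(3229 + 204) = -7514/3433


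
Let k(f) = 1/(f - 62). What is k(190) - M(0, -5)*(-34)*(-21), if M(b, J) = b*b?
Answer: 1/128 ≈ 0.0078125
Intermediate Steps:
M(b, J) = b²
k(f) = 1/(-62 + f)
k(190) - M(0, -5)*(-34)*(-21) = 1/(-62 + 190) - 0²*(-34)*(-21) = 1/128 - 0*(-34)*(-21) = 1/128 - 0*(-21) = 1/128 - 1*0 = 1/128 + 0 = 1/128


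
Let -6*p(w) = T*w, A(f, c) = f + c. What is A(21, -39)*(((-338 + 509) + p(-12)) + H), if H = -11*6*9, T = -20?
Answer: 8334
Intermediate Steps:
A(f, c) = c + f
p(w) = 10*w/3 (p(w) = -(-10)*w/3 = 10*w/3)
H = -594 (H = -66*9 = -594)
A(21, -39)*(((-338 + 509) + p(-12)) + H) = (-39 + 21)*(((-338 + 509) + (10/3)*(-12)) - 594) = -18*((171 - 40) - 594) = -18*(131 - 594) = -18*(-463) = 8334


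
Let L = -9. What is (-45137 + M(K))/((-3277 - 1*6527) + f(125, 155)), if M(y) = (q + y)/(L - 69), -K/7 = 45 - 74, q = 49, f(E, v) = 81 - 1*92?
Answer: 586823/127595 ≈ 4.5991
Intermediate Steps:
f(E, v) = -11 (f(E, v) = 81 - 92 = -11)
K = 203 (K = -7*(45 - 74) = -7*(-29) = 203)
M(y) = -49/78 - y/78 (M(y) = (49 + y)/(-9 - 69) = (49 + y)/(-78) = (49 + y)*(-1/78) = -49/78 - y/78)
(-45137 + M(K))/((-3277 - 1*6527) + f(125, 155)) = (-45137 + (-49/78 - 1/78*203))/((-3277 - 1*6527) - 11) = (-45137 + (-49/78 - 203/78))/((-3277 - 6527) - 11) = (-45137 - 42/13)/(-9804 - 11) = -586823/13/(-9815) = -586823/13*(-1/9815) = 586823/127595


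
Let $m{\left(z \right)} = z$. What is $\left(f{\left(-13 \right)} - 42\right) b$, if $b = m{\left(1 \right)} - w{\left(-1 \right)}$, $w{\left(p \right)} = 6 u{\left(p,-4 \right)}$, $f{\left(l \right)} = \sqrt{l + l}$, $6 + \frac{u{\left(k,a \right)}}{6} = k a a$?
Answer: $-33306 + 793 i \sqrt{26} \approx -33306.0 + 4043.5 i$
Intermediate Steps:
$u{\left(k,a \right)} = -36 + 6 k a^{2}$ ($u{\left(k,a \right)} = -36 + 6 k a a = -36 + 6 a k a = -36 + 6 k a^{2}$)
$f{\left(l \right)} = \sqrt{2} \sqrt{l}$ ($f{\left(l \right)} = \sqrt{2 l} = \sqrt{2} \sqrt{l}$)
$w{\left(p \right)} = -216 + 576 p$ ($w{\left(p \right)} = 6 \left(-36 + 6 p \left(-4\right)^{2}\right) = 6 \left(-36 + 6 p 16\right) = 6 \left(-36 + 96 p\right) = -216 + 576 p$)
$b = 793$ ($b = 1 - \left(-216 + 576 \left(-1\right)\right) = 1 - \left(-216 - 576\right) = 1 - -792 = 1 + 792 = 793$)
$\left(f{\left(-13 \right)} - 42\right) b = \left(\sqrt{2} \sqrt{-13} - 42\right) 793 = \left(\sqrt{2} i \sqrt{13} - 42\right) 793 = \left(i \sqrt{26} - 42\right) 793 = \left(-42 + i \sqrt{26}\right) 793 = -33306 + 793 i \sqrt{26}$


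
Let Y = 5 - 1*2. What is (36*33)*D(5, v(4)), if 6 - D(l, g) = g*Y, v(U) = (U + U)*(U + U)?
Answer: -220968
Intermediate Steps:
Y = 3 (Y = 5 - 2 = 3)
v(U) = 4*U² (v(U) = (2*U)*(2*U) = 4*U²)
D(l, g) = 6 - 3*g (D(l, g) = 6 - g*3 = 6 - 3*g)
(36*33)*D(5, v(4)) = (36*33)*(6 - 12*4²) = 1188*(6 - 12*16) = 1188*(6 - 3*64) = 1188*(6 - 192) = 1188*(-186) = -220968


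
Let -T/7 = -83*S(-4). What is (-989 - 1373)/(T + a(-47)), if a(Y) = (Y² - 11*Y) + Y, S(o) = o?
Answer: -2362/355 ≈ -6.6535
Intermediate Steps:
T = -2324 (T = -(-581)*(-4) = -7*332 = -2324)
a(Y) = Y² - 10*Y
(-989 - 1373)/(T + a(-47)) = (-989 - 1373)/(-2324 - 47*(-10 - 47)) = -2362/(-2324 - 47*(-57)) = -2362/(-2324 + 2679) = -2362/355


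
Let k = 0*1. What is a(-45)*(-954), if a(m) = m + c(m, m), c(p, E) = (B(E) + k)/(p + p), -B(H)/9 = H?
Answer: 47223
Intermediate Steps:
k = 0
B(H) = -9*H
c(p, E) = -9*E/(2*p) (c(p, E) = (-9*E + 0)/(p + p) = (-9*E)/((2*p)) = (-9*E)*(1/(2*p)) = -9*E/(2*p))
a(m) = -9/2 + m (a(m) = m - 9*m/(2*m) = m - 9/2 = -9/2 + m)
a(-45)*(-954) = (-9/2 - 45)*(-954) = -99/2*(-954) = 47223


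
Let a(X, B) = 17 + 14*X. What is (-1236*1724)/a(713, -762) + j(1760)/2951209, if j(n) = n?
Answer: -2096202472112/9836379597 ≈ -213.11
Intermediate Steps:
(-1236*1724)/a(713, -762) + j(1760)/2951209 = (-1236*1724)/(17 + 14*713) + 1760/2951209 = -2130864/(17 + 9982) + 1760*(1/2951209) = -2130864/9999 + 1760/2951209 = -2130864*1/9999 + 1760/2951209 = -710288/3333 + 1760/2951209 = -2096202472112/9836379597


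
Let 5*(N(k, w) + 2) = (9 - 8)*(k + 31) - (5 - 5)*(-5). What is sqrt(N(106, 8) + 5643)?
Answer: sqrt(141710)/5 ≈ 75.289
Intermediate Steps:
N(k, w) = 21/5 + k/5 (N(k, w) = -2 + ((9 - 8)*(k + 31) - (5 - 5)*(-5))/5 = -2 + (1*(31 + k) - 0*(-5))/5 = -2 + ((31 + k) - 1*0)/5 = -2 + ((31 + k) + 0)/5 = -2 + (31 + k)/5 = -2 + (31/5 + k/5) = 21/5 + k/5)
sqrt(N(106, 8) + 5643) = sqrt((21/5 + (1/5)*106) + 5643) = sqrt((21/5 + 106/5) + 5643) = sqrt(127/5 + 5643) = sqrt(28342/5) = sqrt(141710)/5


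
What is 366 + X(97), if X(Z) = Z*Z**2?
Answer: 913039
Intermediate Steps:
X(Z) = Z**3
366 + X(97) = 366 + 97**3 = 366 + 912673 = 913039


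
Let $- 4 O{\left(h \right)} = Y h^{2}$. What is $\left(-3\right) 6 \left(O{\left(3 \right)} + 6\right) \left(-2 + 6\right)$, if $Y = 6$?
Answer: $540$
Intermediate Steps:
$O{\left(h \right)} = - \frac{3 h^{2}}{2}$ ($O{\left(h \right)} = - \frac{6 h^{2}}{4} = - \frac{3 h^{2}}{2}$)
$\left(-3\right) 6 \left(O{\left(3 \right)} + 6\right) \left(-2 + 6\right) = \left(-3\right) 6 \left(- \frac{3 \cdot 3^{2}}{2} + 6\right) \left(-2 + 6\right) = - 18 \left(\left(- \frac{3}{2}\right) 9 + 6\right) 4 = - 18 \left(- \frac{27}{2} + 6\right) 4 = - 18 \left(\left(- \frac{15}{2}\right) 4\right) = \left(-18\right) \left(-30\right) = 540$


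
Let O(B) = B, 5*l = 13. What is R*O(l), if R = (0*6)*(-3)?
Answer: 0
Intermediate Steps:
l = 13/5 (l = (⅕)*13 = 13/5 ≈ 2.6000)
R = 0 (R = 0*(-3) = 0)
R*O(l) = 0*(13/5) = 0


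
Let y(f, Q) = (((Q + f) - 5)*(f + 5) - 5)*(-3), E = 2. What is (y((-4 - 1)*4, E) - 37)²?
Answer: 1117249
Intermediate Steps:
y(f, Q) = 15 - 3*(5 + f)*(-5 + Q + f) (y(f, Q) = ((-5 + Q + f)*(5 + f) - 5)*(-3) = ((5 + f)*(-5 + Q + f) - 5)*(-3) = (-5 + (5 + f)*(-5 + Q + f))*(-3) = 15 - 3*(5 + f)*(-5 + Q + f))
(y((-4 - 1)*4, E) - 37)² = ((90 - 15*2 - 3*16*(-4 - 1)² - 3*2*(-4 - 1)*4) - 37)² = ((90 - 30 - 3*(-5*4)² - 3*2*(-5*4)) - 37)² = ((90 - 30 - 3*(-20)² - 3*2*(-20)) - 37)² = ((90 - 30 - 3*400 + 120) - 37)² = ((90 - 30 - 1200 + 120) - 37)² = (-1020 - 37)² = (-1057)² = 1117249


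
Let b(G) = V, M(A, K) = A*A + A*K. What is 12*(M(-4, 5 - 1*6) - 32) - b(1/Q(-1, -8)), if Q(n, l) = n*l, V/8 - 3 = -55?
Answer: 272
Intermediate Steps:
M(A, K) = A**2 + A*K
V = -416 (V = 24 + 8*(-55) = 24 - 440 = -416)
Q(n, l) = l*n
b(G) = -416
12*(M(-4, 5 - 1*6) - 32) - b(1/Q(-1, -8)) = 12*(-4*(-4 + (5 - 1*6)) - 32) - 1*(-416) = 12*(-4*(-4 + (5 - 6)) - 32) + 416 = 12*(-4*(-4 - 1) - 32) + 416 = 12*(-4*(-5) - 32) + 416 = 12*(20 - 32) + 416 = 12*(-12) + 416 = -144 + 416 = 272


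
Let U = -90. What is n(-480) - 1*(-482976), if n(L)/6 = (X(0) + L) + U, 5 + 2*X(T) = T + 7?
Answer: 479562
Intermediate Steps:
X(T) = 1 + T/2 (X(T) = -5/2 + (T + 7)/2 = -5/2 + (7 + T)/2 = -5/2 + (7/2 + T/2) = 1 + T/2)
n(L) = -534 + 6*L (n(L) = 6*(((1 + (½)*0) + L) - 90) = 6*(((1 + 0) + L) - 90) = 6*((1 + L) - 90) = 6*(-89 + L) = -534 + 6*L)
n(-480) - 1*(-482976) = (-534 + 6*(-480)) - 1*(-482976) = (-534 - 2880) + 482976 = -3414 + 482976 = 479562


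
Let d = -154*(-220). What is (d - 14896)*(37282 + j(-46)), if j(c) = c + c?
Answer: 706014960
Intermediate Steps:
d = 33880
j(c) = 2*c
(d - 14896)*(37282 + j(-46)) = (33880 - 14896)*(37282 + 2*(-46)) = 18984*(37282 - 92) = 18984*37190 = 706014960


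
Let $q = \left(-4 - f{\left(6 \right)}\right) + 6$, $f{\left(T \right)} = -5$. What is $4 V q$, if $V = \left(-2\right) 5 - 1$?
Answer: $-308$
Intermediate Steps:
$V = -11$ ($V = -10 - 1 = -11$)
$q = 7$ ($q = \left(-4 - -5\right) + 6 = \left(-4 + 5\right) + 6 = 1 + 6 = 7$)
$4 V q = 4 \left(-11\right) 7 = \left(-44\right) 7 = -308$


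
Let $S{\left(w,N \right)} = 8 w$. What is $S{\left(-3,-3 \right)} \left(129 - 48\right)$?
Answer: $-1944$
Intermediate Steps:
$S{\left(-3,-3 \right)} \left(129 - 48\right) = 8 \left(-3\right) \left(129 - 48\right) = \left(-24\right) 81 = -1944$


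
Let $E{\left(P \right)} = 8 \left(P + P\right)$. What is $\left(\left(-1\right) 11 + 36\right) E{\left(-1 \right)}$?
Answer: $-400$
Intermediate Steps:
$E{\left(P \right)} = 16 P$ ($E{\left(P \right)} = 8 \cdot 2 P = 16 P$)
$\left(\left(-1\right) 11 + 36\right) E{\left(-1 \right)} = \left(\left(-1\right) 11 + 36\right) 16 \left(-1\right) = \left(-11 + 36\right) \left(-16\right) = 25 \left(-16\right) = -400$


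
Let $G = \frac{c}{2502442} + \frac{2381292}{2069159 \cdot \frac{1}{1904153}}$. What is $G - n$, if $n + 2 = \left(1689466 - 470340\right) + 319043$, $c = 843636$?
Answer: $\frac{1691191483395705245}{2588975193139} \approx 6.5323 \cdot 10^{5}$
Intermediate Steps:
$n = 1538167$ ($n = -2 + \left(\left(1689466 - 470340\right) + 319043\right) = -2 + \left(1219126 + 319043\right) = -2 + 1538169 = 1538167$)
$G = \frac{5673467689300741458}{2588975193139}$ ($G = \frac{843636}{2502442} + \frac{2381292}{2069159 \cdot \frac{1}{1904153}} = 843636 \cdot \frac{1}{2502442} + \frac{2381292}{2069159 \cdot \frac{1}{1904153}} = \frac{421818}{1251221} + \frac{2381292}{\frac{2069159}{1904153}} = \frac{421818}{1251221} + 2381292 \cdot \frac{1904153}{2069159} = \frac{421818}{1251221} + \frac{4534344305676}{2069159} = \frac{5673467689300741458}{2588975193139} \approx 2.1914 \cdot 10^{6}$)
$G - n = \frac{5673467689300741458}{2588975193139} - 1538167 = \frac{1691191483395705245}{2588975193139}$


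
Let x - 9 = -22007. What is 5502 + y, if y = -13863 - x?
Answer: 13637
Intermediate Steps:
x = -21998 (x = 9 - 22007 = -21998)
y = 8135 (y = -13863 - 1*(-21998) = -13863 + 21998 = 8135)
5502 + y = 5502 + 8135 = 13637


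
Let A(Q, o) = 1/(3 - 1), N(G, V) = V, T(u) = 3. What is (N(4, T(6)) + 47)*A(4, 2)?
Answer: 25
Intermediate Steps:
A(Q, o) = 1/2
(N(4, T(6)) + 47)*A(4, 2) = (3 + 47)*(1/2) = 50*(1/2) = 25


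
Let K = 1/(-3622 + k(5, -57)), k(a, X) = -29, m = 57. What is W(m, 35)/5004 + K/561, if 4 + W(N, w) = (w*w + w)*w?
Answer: 278758973/31633481 ≈ 8.8121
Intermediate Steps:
K = -1/3651 (K = 1/(-3622 - 29) = 1/(-3651) = -1/3651 ≈ -0.00027390)
W(N, w) = -4 + w*(w + w**2) (W(N, w) = -4 + (w*w + w)*w = -4 + (w**2 + w)*w = -4 + (w + w**2)*w = -4 + w*(w + w**2))
W(m, 35)/5004 + K/561 = (-4 + 35**2 + 35**3)/5004 - 1/3651/561 = (-4 + 1225 + 42875)*(1/5004) - 1/3651*1/561 = 44096*(1/5004) - 1/2048211 = 11024/1251 - 1/2048211 = 278758973/31633481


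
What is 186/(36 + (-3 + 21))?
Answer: 31/9 ≈ 3.4444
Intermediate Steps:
186/(36 + (-3 + 21)) = 186/(36 + 18) = 186/54 = 186*(1/54) = 31/9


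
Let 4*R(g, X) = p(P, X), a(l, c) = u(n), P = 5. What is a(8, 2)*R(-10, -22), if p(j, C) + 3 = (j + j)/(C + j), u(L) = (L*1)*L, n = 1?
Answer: -61/68 ≈ -0.89706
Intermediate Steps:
u(L) = L² (u(L) = L*L = L²)
a(l, c) = 1 (a(l, c) = 1² = 1)
p(j, C) = -3 + 2*j/(C + j) (p(j, C) = -3 + (j + j)/(C + j) = -3 + (2*j)/(C + j) = -3 + 2*j/(C + j))
R(g, X) = (-5 - 3*X)/(4*(5 + X)) (R(g, X) = ((-1*5 - 3*X)/(X + 5))/4 = ((-5 - 3*X)/(5 + X))/4 = (-5 - 3*X)/(4*(5 + X)))
a(8, 2)*R(-10, -22) = 1*((-5 - 3*(-22))/(4*(5 - 22))) = 1*((¼)*(-5 + 66)/(-17)) = 1*((¼)*(-1/17)*61) = 1*(-61/68) = -61/68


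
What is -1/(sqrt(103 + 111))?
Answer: -sqrt(214)/214 ≈ -0.068359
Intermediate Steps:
-1/(sqrt(103 + 111)) = -1/(sqrt(214)) = -sqrt(214)/214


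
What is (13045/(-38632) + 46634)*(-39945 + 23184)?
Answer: -30195807088323/38632 ≈ -7.8163e+8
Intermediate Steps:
(13045/(-38632) + 46634)*(-39945 + 23184) = (13045*(-1/38632) + 46634)*(-16761) = (-13045/38632 + 46634)*(-16761) = (1801551643/38632)*(-16761) = -30195807088323/38632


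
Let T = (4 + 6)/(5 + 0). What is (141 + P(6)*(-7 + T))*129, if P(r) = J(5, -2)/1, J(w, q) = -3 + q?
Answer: 21414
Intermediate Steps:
P(r) = -5 (P(r) = (-3 - 2)/1 = -5*1 = -5)
T = 2 (T = 10/5 = 10*(⅕) = 2)
(141 + P(6)*(-7 + T))*129 = (141 - 5*(-7 + 2))*129 = (141 - 5*(-5))*129 = (141 + 25)*129 = 166*129 = 21414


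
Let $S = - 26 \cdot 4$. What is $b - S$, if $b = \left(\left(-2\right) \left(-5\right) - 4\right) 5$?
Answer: $134$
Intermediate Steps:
$b = 30$ ($b = \left(10 - 4\right) 5 = 6 \cdot 5 = 30$)
$S = -104$ ($S = \left(-1\right) 104 = -104$)
$b - S = 30 - -104 = 30 + 104 = 134$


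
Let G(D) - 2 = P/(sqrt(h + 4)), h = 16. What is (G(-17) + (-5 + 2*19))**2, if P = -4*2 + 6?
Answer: (175 - sqrt(5))**2/25 ≈ 1193.9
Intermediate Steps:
P = -2 (P = -8 + 6 = -2)
G(D) = 2 - sqrt(5)/5 (G(D) = 2 - 2/sqrt(16 + 4) = 2 - 2*sqrt(5)/10 = 2 - sqrt(5)/5)
(G(-17) + (-5 + 2*19))**2 = ((2 - sqrt(5)/5) + (-5 + 2*19))**2 = ((2 - sqrt(5)/5) + (-5 + 38))**2 = ((2 - sqrt(5)/5) + 33)**2 = (35 - sqrt(5)/5)**2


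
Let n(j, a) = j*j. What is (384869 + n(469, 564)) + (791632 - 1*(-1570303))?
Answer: 2966765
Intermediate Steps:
n(j, a) = j²
(384869 + n(469, 564)) + (791632 - 1*(-1570303)) = (384869 + 469²) + (791632 - 1*(-1570303)) = (384869 + 219961) + (791632 + 1570303) = 604830 + 2361935 = 2966765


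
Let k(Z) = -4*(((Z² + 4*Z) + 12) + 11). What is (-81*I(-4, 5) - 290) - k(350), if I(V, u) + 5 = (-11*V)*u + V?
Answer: 478311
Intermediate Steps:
k(Z) = -92 - 16*Z - 4*Z² (k(Z) = -4*((12 + Z² + 4*Z) + 11) = -4*(23 + Z² + 4*Z) = -92 - 16*Z - 4*Z²)
I(V, u) = -5 + V - 11*V*u (I(V, u) = -5 + ((-11*V)*u + V) = -5 + (-11*V*u + V) = -5 + (V - 11*V*u) = -5 + V - 11*V*u)
(-81*I(-4, 5) - 290) - k(350) = (-81*(-5 - 4 - 11*(-4)*5) - 290) - (-92 - 16*350 - 4*350²) = (-81*(-5 - 4 + 220) - 290) - (-92 - 5600 - 4*122500) = (-81*211 - 290) - (-92 - 5600 - 490000) = (-17091 - 290) - 1*(-495692) = -17381 + 495692 = 478311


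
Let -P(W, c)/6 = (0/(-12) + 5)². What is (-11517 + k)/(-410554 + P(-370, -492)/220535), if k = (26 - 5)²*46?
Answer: -386774283/18108305308 ≈ -0.021359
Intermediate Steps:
k = 20286 (k = 21²*46 = 441*46 = 20286)
P(W, c) = -150 (P(W, c) = -6*(0/(-12) + 5)² = -6*(0*(-1/12) + 5)² = -6*(0 + 5)² = -6*5² = -6*25 = -150)
(-11517 + k)/(-410554 + P(-370, -492)/220535) = (-11517 + 20286)/(-410554 - 150/220535) = 8769/(-410554 - 150*1/220535) = 8769/(-410554 - 30/44107) = 8769/(-18108305308/44107) = 8769*(-44107/18108305308) = -386774283/18108305308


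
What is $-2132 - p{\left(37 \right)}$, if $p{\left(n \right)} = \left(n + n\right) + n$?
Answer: $-2243$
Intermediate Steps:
$p{\left(n \right)} = 3 n$ ($p{\left(n \right)} = 2 n + n = 3 n$)
$-2132 - p{\left(37 \right)} = -2132 - 3 \cdot 37 = -2132 - 111 = -2243$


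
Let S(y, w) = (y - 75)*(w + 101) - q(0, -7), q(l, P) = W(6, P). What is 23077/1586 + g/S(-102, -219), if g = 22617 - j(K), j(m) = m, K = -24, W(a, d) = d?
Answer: 518056387/33136298 ≈ 15.634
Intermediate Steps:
q(l, P) = P
g = 22641 (g = 22617 - 1*(-24) = 22617 + 24 = 22641)
S(y, w) = 7 + (-75 + y)*(101 + w) (S(y, w) = (y - 75)*(w + 101) - 1*(-7) = (-75 + y)*(101 + w) + 7 = 7 + (-75 + y)*(101 + w))
23077/1586 + g/S(-102, -219) = 23077/1586 + 22641/(-7568 - 75*(-219) + 101*(-102) - 219*(-102)) = 23077*(1/1586) + 22641/(-7568 + 16425 - 10302 + 22338) = 23077/1586 + 22641/20893 = 518056387/33136298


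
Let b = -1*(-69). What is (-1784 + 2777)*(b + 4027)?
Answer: 4067328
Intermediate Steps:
b = 69
(-1784 + 2777)*(b + 4027) = (-1784 + 2777)*(69 + 4027) = 993*4096 = 4067328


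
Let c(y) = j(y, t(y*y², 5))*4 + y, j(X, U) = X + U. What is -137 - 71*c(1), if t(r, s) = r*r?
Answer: -776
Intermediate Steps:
t(r, s) = r²
j(X, U) = U + X
c(y) = 4*y⁶ + 5*y (c(y) = ((y*y²)² + y)*4 + y = ((y³)² + y)*4 + y = (y⁶ + y)*4 + y = (y + y⁶)*4 + y = (4*y + 4*y⁶) + y = 4*y⁶ + 5*y)
-137 - 71*c(1) = -137 - 71*(5 + 4*1⁵) = -137 - 71*(5 + 4*1) = -137 - 71*(5 + 4) = -137 - 71*9 = -137 - 639 = -776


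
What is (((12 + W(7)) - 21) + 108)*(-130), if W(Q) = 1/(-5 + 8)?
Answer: -38740/3 ≈ -12913.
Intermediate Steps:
W(Q) = ⅓ (W(Q) = 1/3 = ⅓)
(((12 + W(7)) - 21) + 108)*(-130) = (((12 + ⅓) - 21) + 108)*(-130) = ((37/3 - 21) + 108)*(-130) = (-26/3 + 108)*(-130) = (298/3)*(-130) = -38740/3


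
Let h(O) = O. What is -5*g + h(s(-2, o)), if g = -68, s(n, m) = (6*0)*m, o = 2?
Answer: 340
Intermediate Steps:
s(n, m) = 0 (s(n, m) = 0*m = 0)
-5*g + h(s(-2, o)) = -5*(-68) + 0 = 340 + 0 = 340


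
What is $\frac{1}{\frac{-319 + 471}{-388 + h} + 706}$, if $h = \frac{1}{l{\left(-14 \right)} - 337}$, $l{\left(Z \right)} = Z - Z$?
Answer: $\frac{130757}{92263218} \approx 0.0014172$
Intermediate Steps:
$l{\left(Z \right)} = 0$
$h = - \frac{1}{337}$ ($h = \frac{1}{0 - 337} = \frac{1}{-337} = - \frac{1}{337} \approx -0.0029674$)
$\frac{1}{\frac{-319 + 471}{-388 + h} + 706} = \frac{1}{\frac{-319 + 471}{-388 - \frac{1}{337}} + 706} = \frac{1}{\frac{152}{- \frac{130757}{337}} + 706} = \frac{1}{152 \left(- \frac{337}{130757}\right) + 706} = \frac{1}{- \frac{51224}{130757} + 706} = \frac{1}{\frac{92263218}{130757}} = \frac{130757}{92263218}$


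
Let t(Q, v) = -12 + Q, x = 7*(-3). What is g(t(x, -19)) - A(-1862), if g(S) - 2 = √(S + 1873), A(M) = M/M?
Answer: 1 + 4*√115 ≈ 43.895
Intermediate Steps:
x = -21
A(M) = 1
g(S) = 2 + √(1873 + S) (g(S) = 2 + √(S + 1873) = 2 + √(1873 + S))
g(t(x, -19)) - A(-1862) = (2 + √(1873 + (-12 - 21))) - 1*1 = (2 + √(1873 - 33)) - 1 = (2 + √1840) - 1 = (2 + 4*√115) - 1 = 1 + 4*√115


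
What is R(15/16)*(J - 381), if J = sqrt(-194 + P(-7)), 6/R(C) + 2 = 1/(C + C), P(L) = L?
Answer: 17145/11 - 45*I*sqrt(201)/11 ≈ 1558.6 - 57.999*I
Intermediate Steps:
R(C) = 6/(-2 + 1/(2*C)) (R(C) = 6/(-2 + 1/(C + C)) = 6/(-2 + 1/(2*C)))
J = I*sqrt(201) (J = sqrt(-194 - 7) = sqrt(-201) = I*sqrt(201) ≈ 14.177*I)
R(15/16)*(J - 381) = (-12*15/16/(-1 + 4*(15/16)))*(I*sqrt(201) - 381) = (-12*15*(1/16)/(-1 + 4*(15*(1/16))))*(-381 + I*sqrt(201)) = (-12*15/16/(-1 + 4*(15/16)))*(-381 + I*sqrt(201)) = (-12*15/16/(-1 + 15/4))*(-381 + I*sqrt(201)) = (-12*15/16/11/4)*(-381 + I*sqrt(201)) = (-12*15/16*4/11)*(-381 + I*sqrt(201)) = -45*(-381 + I*sqrt(201))/11 = 17145/11 - 45*I*sqrt(201)/11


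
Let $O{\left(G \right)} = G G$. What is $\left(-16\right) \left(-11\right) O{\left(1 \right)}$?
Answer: $176$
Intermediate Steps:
$O{\left(G \right)} = G^{2}$
$\left(-16\right) \left(-11\right) O{\left(1 \right)} = \left(-16\right) \left(-11\right) 1^{2} = 176 \cdot 1 = 176$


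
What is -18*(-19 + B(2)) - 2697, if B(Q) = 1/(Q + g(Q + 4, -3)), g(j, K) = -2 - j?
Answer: -2352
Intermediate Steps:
B(Q) = -1/6 (B(Q) = 1/(Q + (-2 - (Q + 4))) = 1/(Q + (-2 - (4 + Q))) = 1/(Q + (-2 + (-4 - Q))) = 1/(Q + (-6 - Q)) = 1/(-6) = -1/6)
-18*(-19 + B(2)) - 2697 = -18*(-19 - 1/6) - 2697 = -18*(-115/6) - 2697 = 345 - 2697 = -2352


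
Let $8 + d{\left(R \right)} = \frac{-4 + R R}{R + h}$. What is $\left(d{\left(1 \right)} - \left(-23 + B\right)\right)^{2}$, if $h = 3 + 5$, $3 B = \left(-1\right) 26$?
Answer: $\frac{4900}{9} \approx 544.44$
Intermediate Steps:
$B = - \frac{26}{3}$ ($B = \frac{\left(-1\right) 26}{3} = \frac{1}{3} \left(-26\right) = - \frac{26}{3} \approx -8.6667$)
$h = 8$
$d{\left(R \right)} = -8 + \frac{-4 + R^{2}}{8 + R}$ ($d{\left(R \right)} = -8 + \frac{-4 + R R}{R + 8} = -8 + \frac{-4 + R^{2}}{8 + R}$)
$\left(d{\left(1 \right)} - \left(-23 + B\right)\right)^{2} = \left(\frac{-68 + 1^{2} - 8}{8 + 1} + \left(23 - - \frac{26}{3}\right)\right)^{2} = \left(\frac{-68 + 1 - 8}{9} + \left(23 + \frac{26}{3}\right)\right)^{2} = \left(\frac{1}{9} \left(-75\right) + \frac{95}{3}\right)^{2} = \left(- \frac{25}{3} + \frac{95}{3}\right)^{2} = \left(\frac{70}{3}\right)^{2} = \frac{4900}{9}$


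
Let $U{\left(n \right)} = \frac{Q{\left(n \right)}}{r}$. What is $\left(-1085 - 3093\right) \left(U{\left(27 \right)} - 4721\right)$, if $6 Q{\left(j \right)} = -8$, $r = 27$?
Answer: $\frac{1597688090}{81} \approx 1.9725 \cdot 10^{7}$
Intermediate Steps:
$Q{\left(j \right)} = - \frac{4}{3}$ ($Q{\left(j \right)} = \frac{1}{6} \left(-8\right) = - \frac{4}{3}$)
$U{\left(n \right)} = - \frac{4}{81}$ ($U{\left(n \right)} = - \frac{4}{3 \cdot 27} = \left(- \frac{4}{3}\right) \frac{1}{27} = - \frac{4}{81}$)
$\left(-1085 - 3093\right) \left(U{\left(27 \right)} - 4721\right) = \left(-1085 - 3093\right) \left(- \frac{4}{81} - 4721\right) = \left(-1085 - 3093\right) \left(- \frac{382405}{81}\right) = \left(-4178\right) \left(- \frac{382405}{81}\right) = \frac{1597688090}{81}$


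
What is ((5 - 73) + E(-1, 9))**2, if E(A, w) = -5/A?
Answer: 3969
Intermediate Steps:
((5 - 73) + E(-1, 9))**2 = ((5 - 73) - 5/(-1))**2 = (-68 - 5*(-1))**2 = (-68 + 5)**2 = (-63)**2 = 3969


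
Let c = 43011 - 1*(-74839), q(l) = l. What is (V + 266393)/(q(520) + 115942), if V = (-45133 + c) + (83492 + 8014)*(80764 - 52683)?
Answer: 1284959548/58231 ≈ 22067.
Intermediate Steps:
c = 117850 (c = 43011 + 74839 = 117850)
V = 2569652703 (V = (-45133 + 117850) + (83492 + 8014)*(80764 - 52683) = 72717 + 91506*28081 = 72717 + 2569579986 = 2569652703)
(V + 266393)/(q(520) + 115942) = (2569652703 + 266393)/(520 + 115942) = 2569919096/116462 = 2569919096*(1/116462) = 1284959548/58231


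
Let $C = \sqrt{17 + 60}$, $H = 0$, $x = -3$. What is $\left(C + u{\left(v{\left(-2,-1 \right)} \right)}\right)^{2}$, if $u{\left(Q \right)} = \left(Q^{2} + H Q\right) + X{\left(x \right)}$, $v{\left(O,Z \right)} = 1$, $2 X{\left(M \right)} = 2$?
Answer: $\left(2 + \sqrt{77}\right)^{2} \approx 116.1$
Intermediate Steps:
$X{\left(M \right)} = 1$ ($X{\left(M \right)} = \frac{1}{2} \cdot 2 = 1$)
$C = \sqrt{77} \approx 8.775$
$u{\left(Q \right)} = 1 + Q^{2}$ ($u{\left(Q \right)} = \left(Q^{2} + 0 Q\right) + 1 = \left(Q^{2} + 0\right) + 1 = Q^{2} + 1 = 1 + Q^{2}$)
$\left(C + u{\left(v{\left(-2,-1 \right)} \right)}\right)^{2} = \left(\sqrt{77} + \left(1 + 1^{2}\right)\right)^{2} = \left(\sqrt{77} + \left(1 + 1\right)\right)^{2} = \left(\sqrt{77} + 2\right)^{2} = \left(2 + \sqrt{77}\right)^{2}$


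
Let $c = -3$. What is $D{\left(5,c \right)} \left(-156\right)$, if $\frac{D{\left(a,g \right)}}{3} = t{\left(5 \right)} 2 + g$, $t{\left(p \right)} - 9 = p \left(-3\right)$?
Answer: $7020$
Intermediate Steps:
$t{\left(p \right)} = 9 - 3 p$ ($t{\left(p \right)} = 9 + p \left(-3\right) = 9 - 3 p$)
$D{\left(a,g \right)} = -36 + 3 g$ ($D{\left(a,g \right)} = 3 \left(\left(9 - 15\right) 2 + g\right) = 3 \left(\left(-6\right) 2 + g\right) = 3 \left(-12 + g\right) = -36 + 3 g$)
$D{\left(5,c \right)} \left(-156\right) = \left(-36 + 3 \left(-3\right)\right) \left(-156\right) = \left(-36 - 9\right) \left(-156\right) = \left(-45\right) \left(-156\right) = 7020$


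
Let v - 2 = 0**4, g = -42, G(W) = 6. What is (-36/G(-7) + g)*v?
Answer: -96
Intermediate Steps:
v = 2 (v = 2 + 0**4 = 2 + 0 = 2)
(-36/G(-7) + g)*v = (-36/6 - 42)*2 = (-36*1/6 - 42)*2 = (-6 - 42)*2 = -48*2 = -96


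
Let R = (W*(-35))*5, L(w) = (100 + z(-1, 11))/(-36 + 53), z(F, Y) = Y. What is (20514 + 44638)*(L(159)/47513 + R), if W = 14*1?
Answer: -128930357318528/807721 ≈ -1.5962e+8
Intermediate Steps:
W = 14
L(w) = 111/17 (L(w) = (100 + 11)/(-36 + 53) = 111/17)
R = -2450 (R = (14*(-35))*5 = -490*5 = -2450)
(20514 + 44638)*(L(159)/47513 + R) = (20514 + 44638)*((111/17)/47513 - 2450) = 65152*((111/17)*(1/47513) - 2450) = 65152*(111/807721 - 2450) = 65152*(-1978916339/807721) = -128930357318528/807721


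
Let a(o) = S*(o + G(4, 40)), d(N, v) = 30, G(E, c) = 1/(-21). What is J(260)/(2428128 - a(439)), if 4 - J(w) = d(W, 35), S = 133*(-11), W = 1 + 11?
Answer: -39/4605473 ≈ -8.4682e-6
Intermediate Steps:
G(E, c) = -1/21
W = 12
S = -1463
J(w) = -26 (J(w) = 4 - 1*30 = 4 - 30 = -26)
a(o) = 209/3 - 1463*o (a(o) = -1463*(o - 1/21) = -1463*(-1/21 + o) = 209/3 - 1463*o)
J(260)/(2428128 - a(439)) = -26/(2428128 - (209/3 - 1463*439)) = -26/(2428128 - (209/3 - 642257)) = -26/(2428128 - 1*(-1926562/3)) = -26/(2428128 + 1926562/3) = -26/9210946/3 = -26*3/9210946 = -39/4605473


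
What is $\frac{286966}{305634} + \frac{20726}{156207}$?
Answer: $\frac{2842259347}{2652342791} \approx 1.0716$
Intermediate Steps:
$\frac{286966}{305634} + \frac{20726}{156207} = 286966 \cdot \frac{1}{305634} + 20726 \cdot \frac{1}{156207} = \frac{143483}{152817} + \frac{20726}{156207} = \frac{2842259347}{2652342791}$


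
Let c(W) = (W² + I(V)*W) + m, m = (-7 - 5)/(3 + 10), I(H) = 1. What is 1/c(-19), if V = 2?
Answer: 13/4434 ≈ 0.0029319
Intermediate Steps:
m = -12/13 ≈ -0.92308
c(W) = -12/13 + W + W² (c(W) = (W² + 1*W) - 12/13 = (W² + W) - 12/13 = (W + W²) - 12/13 = -12/13 + W + W²)
1/c(-19) = 1/(-12/13 - 19 + (-19)²) = 1/(-12/13 - 19 + 361) = 1/(4434/13) = 13/4434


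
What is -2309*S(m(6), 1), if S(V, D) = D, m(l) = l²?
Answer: -2309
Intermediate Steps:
-2309*S(m(6), 1) = -2309*1 = -2309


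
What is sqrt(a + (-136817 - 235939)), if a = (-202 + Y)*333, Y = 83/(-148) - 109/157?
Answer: I*sqrt(43425616431)/314 ≈ 663.66*I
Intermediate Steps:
Y = -29163/23236 (Y = 83*(-1/148) - 109*1/157 = -83/148 - 109/157 = -29163/23236 ≈ -1.2551)
a = -42505515/628 (a = (-202 - 29163/23236)*333 = -4722835/23236*333 = -42505515/628 ≈ -67684.)
sqrt(a + (-136817 - 235939)) = sqrt(-42505515/628 + (-136817 - 235939)) = sqrt(-42505515/628 - 372756) = sqrt(-276596283/628) = I*sqrt(43425616431)/314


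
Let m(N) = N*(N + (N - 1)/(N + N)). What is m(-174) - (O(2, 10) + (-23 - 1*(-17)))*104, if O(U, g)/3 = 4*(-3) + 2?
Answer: 67865/2 ≈ 33933.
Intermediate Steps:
O(U, g) = -30 (O(U, g) = 3*(4*(-3) + 2) = 3*(-12 + 2) = 3*(-10) = -30)
m(N) = N*(N + (-1 + N)/(2*N)) (m(N) = N*(N + (-1 + N)/((2*N))) = N*(N + (-1 + N)*(1/(2*N))) = N*(N + (-1 + N)/(2*N)))
m(-174) - (O(2, 10) + (-23 - 1*(-17)))*104 = (-½ + (-174)² + (½)*(-174)) - (-30 + (-23 - 1*(-17)))*104 = (-½ + 30276 - 87) - (-30 + (-23 + 17))*104 = 60377/2 - (-30 - 6)*104 = 60377/2 - (-36)*104 = 60377/2 - 1*(-3744) = 60377/2 + 3744 = 67865/2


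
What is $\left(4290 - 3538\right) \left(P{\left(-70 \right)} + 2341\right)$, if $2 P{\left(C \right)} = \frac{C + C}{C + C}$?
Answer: $1760808$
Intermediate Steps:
$P{\left(C \right)} = \frac{1}{2}$ ($P{\left(C \right)} = \frac{\left(C + C\right) \frac{1}{C + C}}{2} = \frac{2 C \frac{1}{2 C}}{2} = \frac{1}{2} \cdot 1 = \frac{1}{2}$)
$\left(4290 - 3538\right) \left(P{\left(-70 \right)} + 2341\right) = \left(4290 - 3538\right) \left(\frac{1}{2} + 2341\right) = 752 \cdot \frac{4683}{2} = 1760808$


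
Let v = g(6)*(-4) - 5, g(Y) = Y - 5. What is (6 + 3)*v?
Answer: -81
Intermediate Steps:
g(Y) = -5 + Y
v = -9 (v = (-5 + 6)*(-4) - 5 = 1*(-4) - 5 = -4 - 5 = -9)
(6 + 3)*v = (6 + 3)*(-9) = 9*(-9) = -81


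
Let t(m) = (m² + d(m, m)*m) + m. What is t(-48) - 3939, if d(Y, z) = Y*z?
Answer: -112275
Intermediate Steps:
t(m) = m + m² + m³ (t(m) = (m² + (m*m)*m) + m = (m² + m²*m) + m = (m² + m³) + m = m + m² + m³)
t(-48) - 3939 = -48*(1 - 48 + (-48)²) - 3939 = -48*(1 - 48 + 2304) - 3939 = -48*2257 - 3939 = -108336 - 3939 = -112275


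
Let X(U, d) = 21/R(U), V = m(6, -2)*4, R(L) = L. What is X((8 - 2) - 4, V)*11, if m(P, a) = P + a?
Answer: 231/2 ≈ 115.50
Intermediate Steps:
V = 16 (V = (6 - 2)*4 = 4*4 = 16)
X(U, d) = 21/U
X((8 - 2) - 4, V)*11 = (21/((8 - 2) - 4))*11 = (21/(6 - 4))*11 = (21/2)*11 = 231/2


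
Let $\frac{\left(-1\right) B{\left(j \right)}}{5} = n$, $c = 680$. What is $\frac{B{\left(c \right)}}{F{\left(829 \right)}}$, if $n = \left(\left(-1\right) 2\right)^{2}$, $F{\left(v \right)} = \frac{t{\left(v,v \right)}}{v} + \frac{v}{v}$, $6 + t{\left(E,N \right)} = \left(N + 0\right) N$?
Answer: $- \frac{4145}{172016} \approx -0.024097$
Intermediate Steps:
$t{\left(E,N \right)} = -6 + N^{2}$ ($t{\left(E,N \right)} = -6 + \left(N + 0\right) N = -6 + N N = -6 + N^{2}$)
$F{\left(v \right)} = 1 + \frac{-6 + v^{2}}{v}$ ($F{\left(v \right)} = \frac{-6 + v^{2}}{v} + \frac{v}{v} = \frac{-6 + v^{2}}{v} + 1 = 1 + \frac{-6 + v^{2}}{v}$)
$n = 4$ ($n = \left(-2\right)^{2} = 4$)
$B{\left(j \right)} = -20$ ($B{\left(j \right)} = \left(-5\right) 4 = -20$)
$\frac{B{\left(c \right)}}{F{\left(829 \right)}} = - \frac{20}{1 + 829 - \frac{6}{829}} = - \frac{20}{\frac{688064}{829}} = \left(-20\right) \frac{829}{688064} = - \frac{4145}{172016}$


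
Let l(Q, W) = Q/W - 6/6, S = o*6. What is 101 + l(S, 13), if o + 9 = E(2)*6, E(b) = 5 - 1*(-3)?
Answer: 118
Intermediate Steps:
E(b) = 8 (E(b) = 5 + 3 = 8)
o = 39 (o = -9 + 8*6 = -9 + 48 = 39)
S = 234 (S = 39*6 = 234)
l(Q, W) = -1 + Q/W (l(Q, W) = Q/W - 6*⅙ = Q/W - 1 = -1 + Q/W)
101 + l(S, 13) = 101 + (234 - 1*13)/13 = 101 + (234 - 13)/13 = 101 + (1/13)*221 = 101 + 17 = 118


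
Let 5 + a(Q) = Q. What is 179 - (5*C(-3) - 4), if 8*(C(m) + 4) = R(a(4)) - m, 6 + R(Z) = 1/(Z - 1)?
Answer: 3283/16 ≈ 205.19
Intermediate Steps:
a(Q) = -5 + Q
R(Z) = -6 + 1/(-1 + Z) (R(Z) = -6 + 1/(Z - 1) = -6 + 1/(-1 + Z))
C(m) = -77/16 - m/8 (C(m) = -4 + ((7 - 6*(-5 + 4))/(-1 + (-5 + 4)) - m)/8 = -4 + ((7 - 6*(-1))/(-1 - 1) - m)/8 = -4 + ((7 + 6)/(-2) - m)/8 = -4 + (-1/2*13 - m)/8 = -4 + (-13/2 - m)/8 = -4 + (-13/16 - m/8) = -77/16 - m/8)
179 - (5*C(-3) - 4) = 179 - (5*(-77/16 - 1/8*(-3)) - 4) = 179 - (5*(-77/16 + 3/8) - 4) = 179 - (5*(-71/16) - 4) = 179 - (-355/16 - 4) = 179 - 1*(-419/16) = 179 + 419/16 = 3283/16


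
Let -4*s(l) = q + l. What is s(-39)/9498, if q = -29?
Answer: 17/9498 ≈ 0.0017899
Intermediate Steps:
s(l) = 29/4 - l/4 (s(l) = -(-29 + l)/4 = 29/4 - l/4)
s(-39)/9498 = (29/4 - 1/4*(-39))/9498 = (29/4 + 39/4)*(1/9498) = 17*(1/9498) = 17/9498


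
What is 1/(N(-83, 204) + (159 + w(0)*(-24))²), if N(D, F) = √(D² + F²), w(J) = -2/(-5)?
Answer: 13950225/311343728456 - 625*√48505/311343728456 ≈ 4.4364e-5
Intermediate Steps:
w(J) = ⅖ (w(J) = -2*(-⅕) = ⅖)
1/(N(-83, 204) + (159 + w(0)*(-24))²) = 1/(√((-83)² + 204²) + (159 + (⅖)*(-24))²) = 1/(√(6889 + 41616) + (159 - 48/5)²) = 1/(√48505 + (747/5)²) = 1/(√48505 + 558009/25) = 1/(558009/25 + √48505)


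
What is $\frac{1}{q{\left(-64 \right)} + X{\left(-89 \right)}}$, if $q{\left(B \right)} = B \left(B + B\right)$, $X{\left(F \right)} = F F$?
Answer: $\frac{1}{16113} \approx 6.2062 \cdot 10^{-5}$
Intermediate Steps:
$X{\left(F \right)} = F^{2}$
$q{\left(B \right)} = 2 B^{2}$ ($q{\left(B \right)} = B 2 B = 2 B^{2}$)
$\frac{1}{q{\left(-64 \right)} + X{\left(-89 \right)}} = \frac{1}{2 \left(-64\right)^{2} + \left(-89\right)^{2}} = \frac{1}{2 \cdot 4096 + 7921} = \frac{1}{8192 + 7921} = \frac{1}{16113}$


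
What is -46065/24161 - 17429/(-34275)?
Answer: -31291238/22381575 ≈ -1.3981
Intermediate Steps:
-46065/24161 - 17429/(-34275) = -46065*1/24161 - 17429*(-1/34275) = -1245/653 + 17429/34275 = -31291238/22381575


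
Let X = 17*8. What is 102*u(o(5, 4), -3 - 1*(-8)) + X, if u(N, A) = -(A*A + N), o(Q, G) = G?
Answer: -2822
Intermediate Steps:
u(N, A) = -N - A**2 (u(N, A) = -(A**2 + N) = -(N + A**2) = -N - A**2)
X = 136
102*u(o(5, 4), -3 - 1*(-8)) + X = 102*(-1*4 - (-3 - 1*(-8))**2) + 136 = 102*(-4 - (-3 + 8)**2) + 136 = 102*(-4 - 1*5**2) + 136 = 102*(-4 - 1*25) + 136 = 102*(-4 - 25) + 136 = 102*(-29) + 136 = -2958 + 136 = -2822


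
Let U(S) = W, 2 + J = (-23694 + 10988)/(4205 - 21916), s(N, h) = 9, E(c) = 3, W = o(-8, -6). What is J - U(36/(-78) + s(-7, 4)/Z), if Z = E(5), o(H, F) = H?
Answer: 118972/17711 ≈ 6.7174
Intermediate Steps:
W = -8
Z = 3
J = -22716/17711 (J = -2 + (-23694 + 10988)/(4205 - 21916) = -2 - 12706/(-17711) = -2 - 12706*(-1/17711) = -2 + 12706/17711 = -22716/17711 ≈ -1.2826)
U(S) = -8
J - U(36/(-78) + s(-7, 4)/Z) = -22716/17711 - 1*(-8) = -22716/17711 + 8 = 118972/17711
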